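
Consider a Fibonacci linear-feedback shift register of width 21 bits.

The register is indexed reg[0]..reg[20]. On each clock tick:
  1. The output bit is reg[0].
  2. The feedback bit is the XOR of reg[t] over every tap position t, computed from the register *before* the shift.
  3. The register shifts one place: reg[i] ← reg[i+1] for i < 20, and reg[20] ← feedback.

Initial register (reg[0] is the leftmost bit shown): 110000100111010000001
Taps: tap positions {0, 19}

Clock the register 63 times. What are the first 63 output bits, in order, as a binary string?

110000100111010000001101010000110111111110001000000111001100111

k : reg_k → out_k, fb_k
0: 110000100111010000001 → 1, fb=1
1: 100001001110100000011 → 1, fb=0
2: 000010011101000000110 → 0, fb=1
3: 000100111010000001101 → 0, fb=0
4: 001001110100000011010 → 0, fb=1
5: 010011101000000110101 → 0, fb=0
6: 100111010000001101010 → 1, fb=0
7: 001110100000011010100 → 0, fb=0
8: 011101000000110101000 → 0, fb=0
9: 111010000001101010000 → 1, fb=1
10: 110100000011010100001 → 1, fb=1
11: 101000000110101000011 → 1, fb=0
12: 010000001101010000110 → 0, fb=1
13: 100000011010100001101 → 1, fb=1
14: 000000110101000011011 → 0, fb=1
15: 000001101010000110111 → 0, fb=1
16: 000011010100001101111 → 0, fb=1
17: 000110101000011011111 → 0, fb=1
18: 001101010000110111111 → 0, fb=1
19: 011010100001101111111 → 0, fb=1
20: 110101000011011111111 → 1, fb=0
21: 101010000110111111110 → 1, fb=0
22: 010100001101111111100 → 0, fb=0
23: 101000011011111111000 → 1, fb=1
24: 010000110111111110001 → 0, fb=0
25: 100001101111111100010 → 1, fb=0
26: 000011011111111000100 → 0, fb=0
27: 000110111111110001000 → 0, fb=0
28: 001101111111100010000 → 0, fb=0
29: 011011111111000100000 → 0, fb=0
30: 110111111110001000000 → 1, fb=1
31: 101111111100010000001 → 1, fb=1
32: 011111111000100000011 → 0, fb=1
33: 111111110001000000111 → 1, fb=0
34: 111111100010000001110 → 1, fb=0
35: 111111000100000011100 → 1, fb=1
36: 111110001000000111001 → 1, fb=1
37: 111100010000001110011 → 1, fb=0
38: 111000100000011100110 → 1, fb=0
39: 110001000000111001100 → 1, fb=1
40: 100010000001110011001 → 1, fb=1
41: 000100000011100110011 → 0, fb=1
42: 001000000111001100111 → 0, fb=1
43: 010000001110011001111 → 0, fb=1
44: 100000011100110011111 → 1, fb=0
45: 000000111001100111110 → 0, fb=1
46: 000001110011001111101 → 0, fb=0
47: 000011100110011111010 → 0, fb=1
48: 000111001100111110101 → 0, fb=0
49: 001110011001111101010 → 0, fb=1
50: 011100110011111010101 → 0, fb=0
51: 111001100111110101010 → 1, fb=0
52: 110011001111101010100 → 1, fb=1
53: 100110011111010101001 → 1, fb=1
54: 001100111110101010011 → 0, fb=1
55: 011001111101010100111 → 0, fb=1
56: 110011111010101001111 → 1, fb=0
57: 100111110101010011110 → 1, fb=0
58: 001111101010100111100 → 0, fb=0
59: 011111010101001111000 → 0, fb=0
60: 111110101010011110000 → 1, fb=1
61: 111101010100111100001 → 1, fb=1
62: 111010101001111000011 → 1, fb=0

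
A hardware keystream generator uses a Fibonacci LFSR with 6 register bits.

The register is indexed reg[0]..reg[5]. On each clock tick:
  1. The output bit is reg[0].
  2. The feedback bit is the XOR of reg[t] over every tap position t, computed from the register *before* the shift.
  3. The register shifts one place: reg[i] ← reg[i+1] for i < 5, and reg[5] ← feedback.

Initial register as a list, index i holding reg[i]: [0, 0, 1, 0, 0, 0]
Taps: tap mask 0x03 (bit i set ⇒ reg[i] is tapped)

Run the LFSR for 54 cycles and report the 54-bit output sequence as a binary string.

tick  register→output (feedback)
  0  001000→0 (0)
  1  010000→0 (1)
  2  100001→1 (1)
  3  000011→0 (0)
  4  000110→0 (0)
  5  001100→0 (0)
  6  011000→0 (1)
  7  110001→1 (0)
  8  100010→1 (1)
  9  000101→0 (0)
 10  001010→0 (0)
 11  010100→0 (1)
 12  101001→1 (1)
 13  010011→0 (1)
 14  100111→1 (1)
 15  001111→0 (0)
 16  011110→0 (1)
 17  111101→1 (0)
 18  111010→1 (0)
 19  110100→1 (0)
 20  101000→1 (1)
 21  010001→0 (1)
 22  100011→1 (1)
 23  000111→0 (0)
 24  001110→0 (0)
 25  011100→0 (1)
 26  111001→1 (0)
 27  110010→1 (0)
 28  100100→1 (1)
 29  001001→0 (0)
 30  010010→0 (1)
 31  100101→1 (1)
 32  001011→0 (0)
 33  010110→0 (1)
 34  101101→1 (1)
 35  011011→0 (1)
 36  110111→1 (0)
 37  101110→1 (1)
 38  011101→0 (1)
 39  111011→1 (0)
 40  110110→1 (0)
 41  101100→1 (1)
 42  011001→0 (1)
 43  110011→1 (0)
 44  100110→1 (1)
 45  001101→0 (0)
 46  011010→0 (1)
 47  110101→1 (0)
 48  101010→1 (1)
 49  010101→0 (1)
 50  101011→1 (1)
 51  010111→0 (1)
 52  101111→1 (1)
 53  011111→0 (1)

001000011000101001111010001110010010110111011001101010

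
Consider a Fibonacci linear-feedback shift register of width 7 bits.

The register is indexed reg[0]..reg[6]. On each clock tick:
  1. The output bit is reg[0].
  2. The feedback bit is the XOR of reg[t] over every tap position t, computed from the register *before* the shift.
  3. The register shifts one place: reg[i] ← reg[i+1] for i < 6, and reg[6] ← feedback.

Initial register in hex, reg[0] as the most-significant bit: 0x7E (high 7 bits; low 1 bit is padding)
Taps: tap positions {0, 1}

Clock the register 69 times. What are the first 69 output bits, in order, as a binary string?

011111110000001000001100001010001111001000101100111010100111110100001

k : reg_k → out_k, fb_k
0: 0111111 → 0, fb=1
1: 1111111 → 1, fb=0
2: 1111110 → 1, fb=0
3: 1111100 → 1, fb=0
4: 1111000 → 1, fb=0
5: 1110000 → 1, fb=0
6: 1100000 → 1, fb=0
7: 1000000 → 1, fb=1
8: 0000001 → 0, fb=0
9: 0000010 → 0, fb=0
10: 0000100 → 0, fb=0
11: 0001000 → 0, fb=0
12: 0010000 → 0, fb=0
13: 0100000 → 0, fb=1
14: 1000001 → 1, fb=1
15: 0000011 → 0, fb=0
16: 0000110 → 0, fb=0
17: 0001100 → 0, fb=0
18: 0011000 → 0, fb=0
19: 0110000 → 0, fb=1
20: 1100001 → 1, fb=0
21: 1000010 → 1, fb=1
22: 0000101 → 0, fb=0
23: 0001010 → 0, fb=0
24: 0010100 → 0, fb=0
25: 0101000 → 0, fb=1
26: 1010001 → 1, fb=1
27: 0100011 → 0, fb=1
28: 1000111 → 1, fb=1
29: 0001111 → 0, fb=0
30: 0011110 → 0, fb=0
31: 0111100 → 0, fb=1
32: 1111001 → 1, fb=0
33: 1110010 → 1, fb=0
34: 1100100 → 1, fb=0
35: 1001000 → 1, fb=1
36: 0010001 → 0, fb=0
37: 0100010 → 0, fb=1
38: 1000101 → 1, fb=1
39: 0001011 → 0, fb=0
40: 0010110 → 0, fb=0
41: 0101100 → 0, fb=1
42: 1011001 → 1, fb=1
43: 0110011 → 0, fb=1
44: 1100111 → 1, fb=0
45: 1001110 → 1, fb=1
46: 0011101 → 0, fb=0
47: 0111010 → 0, fb=1
48: 1110101 → 1, fb=0
49: 1101010 → 1, fb=0
50: 1010100 → 1, fb=1
51: 0101001 → 0, fb=1
52: 1010011 → 1, fb=1
53: 0100111 → 0, fb=1
54: 1001111 → 1, fb=1
55: 0011111 → 0, fb=0
56: 0111110 → 0, fb=1
57: 1111101 → 1, fb=0
58: 1111010 → 1, fb=0
59: 1110100 → 1, fb=0
60: 1101000 → 1, fb=0
61: 1010000 → 1, fb=1
62: 0100001 → 0, fb=1
63: 1000011 → 1, fb=1
64: 0000111 → 0, fb=0
65: 0001110 → 0, fb=0
66: 0011100 → 0, fb=0
67: 0111000 → 0, fb=1
68: 1110001 → 1, fb=0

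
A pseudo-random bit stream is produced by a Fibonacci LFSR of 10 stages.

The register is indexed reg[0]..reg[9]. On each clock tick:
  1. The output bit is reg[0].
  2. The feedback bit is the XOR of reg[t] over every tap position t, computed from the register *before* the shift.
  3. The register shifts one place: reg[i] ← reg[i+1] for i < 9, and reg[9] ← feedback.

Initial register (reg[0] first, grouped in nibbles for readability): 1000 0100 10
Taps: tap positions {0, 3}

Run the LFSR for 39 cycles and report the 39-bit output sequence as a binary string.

100001001010100001111010111010110110110

k : reg_k → out_k, fb_k
0: 1000010010 → 1, fb=1
1: 0000100101 → 0, fb=0
2: 0001001010 → 0, fb=1
3: 0010010101 → 0, fb=0
4: 0100101010 → 0, fb=0
5: 1001010100 → 1, fb=0
6: 0010101000 → 0, fb=0
7: 0101010000 → 0, fb=1
8: 1010100001 → 1, fb=1
9: 0101000011 → 0, fb=1
10: 1010000111 → 1, fb=1
11: 0100001111 → 0, fb=0
12: 1000011110 → 1, fb=1
13: 0000111101 → 0, fb=0
14: 0001111010 → 0, fb=1
15: 0011110101 → 0, fb=1
16: 0111101011 → 0, fb=1
17: 1111010111 → 1, fb=0
18: 1110101110 → 1, fb=1
19: 1101011101 → 1, fb=0
20: 1010111010 → 1, fb=1
21: 0101110101 → 0, fb=1
22: 1011101011 → 1, fb=0
23: 0111010110 → 0, fb=1
24: 1110101101 → 1, fb=1
25: 1101011011 → 1, fb=0
26: 1010110110 → 1, fb=1
27: 0101101101 → 0, fb=1
28: 1011011011 → 1, fb=0
29: 0110110110 → 0, fb=0
30: 1101101100 → 1, fb=0
31: 1011011000 → 1, fb=0
32: 0110110000 → 0, fb=0
33: 1101100000 → 1, fb=0
34: 1011000000 → 1, fb=0
35: 0110000000 → 0, fb=0
36: 1100000000 → 1, fb=1
37: 1000000001 → 1, fb=1
38: 0000000011 → 0, fb=0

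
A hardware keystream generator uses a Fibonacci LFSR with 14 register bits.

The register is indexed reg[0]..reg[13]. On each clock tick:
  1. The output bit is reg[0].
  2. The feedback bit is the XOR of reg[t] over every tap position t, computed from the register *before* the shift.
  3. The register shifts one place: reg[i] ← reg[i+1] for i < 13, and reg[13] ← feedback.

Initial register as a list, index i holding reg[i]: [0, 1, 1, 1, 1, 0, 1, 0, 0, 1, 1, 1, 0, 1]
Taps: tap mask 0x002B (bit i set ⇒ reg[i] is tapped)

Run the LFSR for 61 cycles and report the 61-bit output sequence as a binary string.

step | reg (before) | out | fb
   0 | 01111010011101 | 0 | 0
   1 | 11110100111010 | 1 | 0
   2 | 11101001110100 | 1 | 0
   3 | 11010011101000 | 1 | 1
   4 | 10100111010001 | 1 | 0
   5 | 01001110100010 | 0 | 0
   6 | 10011101000100 | 1 | 1
   7 | 00111010001001 | 0 | 1
   8 | 01110100010011 | 0 | 1
   9 | 11101000100111 | 1 | 0
  10 | 11010001001110 | 1 | 1
  11 | 10100010011101 | 1 | 1
  12 | 01000100111011 | 0 | 0
  13 | 10001001110110 | 1 | 1
  14 | 00010011101101 | 0 | 1
  15 | 00100111011011 | 0 | 1
  16 | 01001110110111 | 0 | 0
  17 | 10011101101110 | 1 | 1
  18 | 00111011011101 | 0 | 1
  19 | 01110110111011 | 0 | 1
  20 | 11101101110111 | 1 | 1
  21 | 11011011101111 | 1 | 1
  22 | 10110111011111 | 1 | 1
  23 | 01101110111111 | 0 | 0
  24 | 11011101111110 | 1 | 0
  25 | 10111011111100 | 1 | 0
  26 | 01110111111000 | 0 | 1
  27 | 11101111110001 | 1 | 1
  28 | 11011111100011 | 1 | 0
  29 | 10111111000110 | 1 | 1
  30 | 01111110001101 | 0 | 1
  31 | 11111100011011 | 1 | 0
  32 | 11111000110110 | 1 | 1
  33 | 11110001101101 | 1 | 1
  34 | 11100011011011 | 1 | 0
  35 | 11000110110110 | 1 | 1
  36 | 10001101101101 | 1 | 0
  37 | 00011011011010 | 0 | 1
  38 | 00110110110101 | 0 | 0
  39 | 01101101101010 | 0 | 0
  40 | 11011011010100 | 1 | 1
  41 | 10110110101001 | 1 | 1
  42 | 01101101010011 | 0 | 0
  43 | 11011010100110 | 1 | 1
  44 | 10110101001101 | 1 | 1
  45 | 01101010011011 | 0 | 1
  46 | 11010100110111 | 1 | 0
  47 | 10101001101110 | 1 | 1
  48 | 01010011011101 | 0 | 0
  49 | 10100110111010 | 1 | 0
  50 | 01001101110100 | 0 | 0
  51 | 10011011101000 | 1 | 0
  52 | 00110111010000 | 0 | 0
  53 | 01101110100000 | 0 | 0
  54 | 11011101000000 | 1 | 0
  55 | 10111010000000 | 1 | 0
  56 | 01110100000000 | 0 | 1
  57 | 11101000000001 | 1 | 0
  58 | 11010000000010 | 1 | 1
  59 | 10100000000101 | 1 | 1
  60 | 01000000001011 | 0 | 1

0111101001110100010011101101110111111000110110110101001101110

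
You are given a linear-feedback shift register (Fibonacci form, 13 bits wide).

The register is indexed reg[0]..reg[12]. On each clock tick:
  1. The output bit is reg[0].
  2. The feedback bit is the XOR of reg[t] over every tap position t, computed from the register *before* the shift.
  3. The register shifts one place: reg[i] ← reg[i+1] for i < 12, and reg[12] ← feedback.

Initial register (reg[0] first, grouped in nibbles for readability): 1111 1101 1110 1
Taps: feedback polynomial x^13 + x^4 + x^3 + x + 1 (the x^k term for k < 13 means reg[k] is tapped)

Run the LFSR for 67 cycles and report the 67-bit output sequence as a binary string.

k : reg_k → out_k, fb_k
0: 1111110111101 → 1, fb=0
1: 1111101111010 → 1, fb=0
2: 1111011110100 → 1, fb=1
3: 1110111101001 → 1, fb=1
4: 1101111010011 → 1, fb=0
5: 1011110100110 → 1, fb=1
6: 0111101001101 → 0, fb=1
7: 1111010011011 → 1, fb=1
8: 1110100110111 → 1, fb=1
9: 1101001101111 → 1, fb=1
10: 1010011011111 → 1, fb=1
11: 0100110111111 → 0, fb=0
12: 1001101111110 → 1, fb=1
13: 0011011111101 → 0, fb=1
14: 0110111111011 → 0, fb=0
15: 1101111110110 → 1, fb=0
16: 1011111101100 → 1, fb=1
17: 0111111011001 → 0, fb=1
18: 1111110110011 → 1, fb=0
19: 1111101100110 → 1, fb=0
20: 1111011001100 → 1, fb=1
21: 1110110011001 → 1, fb=1
22: 1101100110011 → 1, fb=0
23: 1011001100110 → 1, fb=0
24: 0110011001100 → 0, fb=1
25: 1100110011001 → 1, fb=1
26: 1001100110011 → 1, fb=1
27: 0011001100111 → 0, fb=1
28: 0110011001111 → 0, fb=1
29: 1100110011111 → 1, fb=1
30: 1001100111111 → 1, fb=1
31: 0011001111111 → 0, fb=1
32: 0110011111111 → 0, fb=1
33: 1100111111111 → 1, fb=1
34: 1001111111111 → 1, fb=1
35: 0011111111111 → 0, fb=0
36: 0111111111110 → 0, fb=1
37: 1111111111101 → 1, fb=0
38: 1111111111010 → 1, fb=0
39: 1111111110100 → 1, fb=0
40: 1111111101000 → 1, fb=0
41: 1111111010000 → 1, fb=0
42: 1111110100000 → 1, fb=0
43: 1111101000000 → 1, fb=0
44: 1111010000000 → 1, fb=1
45: 1110100000001 → 1, fb=1
46: 1101000000011 → 1, fb=1
47: 1010000000111 → 1, fb=1
48: 0100000001111 → 0, fb=1
49: 1000000011111 → 1, fb=1
50: 0000000111111 → 0, fb=0
51: 0000001111110 → 0, fb=0
52: 0000011111100 → 0, fb=0
53: 0000111111000 → 0, fb=1
54: 0001111110001 → 0, fb=0
55: 0011111100010 → 0, fb=0
56: 0111111000100 → 0, fb=1
57: 1111110001001 → 1, fb=0
58: 1111100010010 → 1, fb=0
59: 1111000100100 → 1, fb=1
60: 1110001001001 → 1, fb=0
61: 1100010010010 → 1, fb=0
62: 1000100100100 → 1, fb=0
63: 0001001001000 → 0, fb=1
64: 0010010010001 → 0, fb=0
65: 0100100100010 → 0, fb=0
66: 1001001000100 → 1, fb=0

1111110111101001101111110110011001100111111111110100000001111110001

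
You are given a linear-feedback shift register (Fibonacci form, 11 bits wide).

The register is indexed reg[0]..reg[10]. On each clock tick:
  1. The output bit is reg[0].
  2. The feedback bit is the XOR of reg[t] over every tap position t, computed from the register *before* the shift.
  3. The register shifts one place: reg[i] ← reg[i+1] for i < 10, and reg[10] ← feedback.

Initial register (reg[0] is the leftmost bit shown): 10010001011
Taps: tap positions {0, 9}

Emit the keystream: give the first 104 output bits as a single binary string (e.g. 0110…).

10010001011010000010010000000101111111110110011001110000111100101011001011101101000110110111110001110011

step | reg (before) | out | fb
   0 | 10010001011 | 1 | 0
   1 | 00100010110 | 0 | 1
   2 | 01000101101 | 0 | 0
   3 | 10001011010 | 1 | 0
   4 | 00010110100 | 0 | 0
   5 | 00101101000 | 0 | 0
   6 | 01011010000 | 0 | 0
   7 | 10110100000 | 1 | 1
   8 | 01101000001 | 0 | 0
   9 | 11010000010 | 1 | 0
  10 | 10100000100 | 1 | 1
  11 | 01000001001 | 0 | 0
  12 | 10000010010 | 1 | 0
  13 | 00000100100 | 0 | 0
  14 | 00001001000 | 0 | 0
  15 | 00010010000 | 0 | 0
  16 | 00100100000 | 0 | 0
  17 | 01001000000 | 0 | 0
  18 | 10010000000 | 1 | 1
  19 | 00100000001 | 0 | 0
  20 | 01000000010 | 0 | 1
  21 | 10000000101 | 1 | 1
  22 | 00000001011 | 0 | 1
  23 | 00000010111 | 0 | 1
  24 | 00000101111 | 0 | 1
  25 | 00001011111 | 0 | 1
  26 | 00010111111 | 0 | 1
  27 | 00101111111 | 0 | 1
  28 | 01011111111 | 0 | 1
  29 | 10111111111 | 1 | 0
  30 | 01111111110 | 0 | 1
  31 | 11111111101 | 1 | 1
  32 | 11111111011 | 1 | 0
  33 | 11111110110 | 1 | 0
  34 | 11111101100 | 1 | 1
  35 | 11111011001 | 1 | 1
  36 | 11110110011 | 1 | 0
  37 | 11101100110 | 1 | 0
  38 | 11011001100 | 1 | 1
  39 | 10110011001 | 1 | 1
  40 | 01100110011 | 0 | 1
  41 | 11001100111 | 1 | 0
  42 | 10011001110 | 1 | 0
  43 | 00110011100 | 0 | 0
  44 | 01100111000 | 0 | 0
  45 | 11001110000 | 1 | 1
  46 | 10011100001 | 1 | 1
  47 | 00111000011 | 0 | 1
  48 | 01110000111 | 0 | 1
  49 | 11100001111 | 1 | 0
  50 | 11000011110 | 1 | 0
  51 | 10000111100 | 1 | 1
  52 | 00001111001 | 0 | 0
  53 | 00011110010 | 0 | 1
  54 | 00111100101 | 0 | 0
  55 | 01111001010 | 0 | 1
  56 | 11110010101 | 1 | 1
  57 | 11100101011 | 1 | 0
  58 | 11001010110 | 1 | 0
  59 | 10010101100 | 1 | 1
  60 | 00101011001 | 0 | 0
  61 | 01010110010 | 0 | 1
  62 | 10101100101 | 1 | 1
  63 | 01011001011 | 0 | 1
  64 | 10110010111 | 1 | 0
  65 | 01100101110 | 0 | 1
  66 | 11001011101 | 1 | 1
  67 | 10010111011 | 1 | 0
  68 | 00101110110 | 0 | 1
  69 | 01011101101 | 0 | 0
  70 | 10111011010 | 1 | 0
  71 | 01110110100 | 0 | 0
  72 | 11101101000 | 1 | 1
  73 | 11011010001 | 1 | 1
  74 | 10110100011 | 1 | 0
  75 | 01101000110 | 0 | 1
  76 | 11010001101 | 1 | 1
  77 | 10100011011 | 1 | 0
  78 | 01000110110 | 0 | 1
  79 | 10001101101 | 1 | 1
  80 | 00011011011 | 0 | 1
  81 | 00110110111 | 0 | 1
  82 | 01101101111 | 0 | 1
  83 | 11011011111 | 1 | 0
  84 | 10110111110 | 1 | 0
  85 | 01101111100 | 0 | 0
  86 | 11011111000 | 1 | 1
  87 | 10111110001 | 1 | 1
  88 | 01111100011 | 0 | 1
  89 | 11111000111 | 1 | 0
  90 | 11110001110 | 1 | 0
  91 | 11100011100 | 1 | 1
  92 | 11000111001 | 1 | 1
  93 | 10001110011 | 1 | 0
  94 | 00011100110 | 0 | 1
  95 | 00111001101 | 0 | 0
  96 | 01110011010 | 0 | 1
  97 | 11100110101 | 1 | 1
  98 | 11001101011 | 1 | 0
  99 | 10011010110 | 1 | 0
 100 | 00110101100 | 0 | 0
 101 | 01101011000 | 0 | 0
 102 | 11010110000 | 1 | 1
 103 | 10101100001 | 1 | 1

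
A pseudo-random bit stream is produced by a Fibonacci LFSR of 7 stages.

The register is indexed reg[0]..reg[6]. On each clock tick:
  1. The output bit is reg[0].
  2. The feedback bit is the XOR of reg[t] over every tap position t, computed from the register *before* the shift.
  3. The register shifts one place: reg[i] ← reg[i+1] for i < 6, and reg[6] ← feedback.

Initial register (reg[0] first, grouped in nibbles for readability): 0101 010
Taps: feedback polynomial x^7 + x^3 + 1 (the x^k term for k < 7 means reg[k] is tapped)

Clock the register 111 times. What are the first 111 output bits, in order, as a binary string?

tick  register→output (feedback)
  0  0101010→0 (1)
  1  1010101→1 (1)
  2  0101011→0 (1)
  3  1010111→1 (1)
  4  0101111→0 (1)
  5  1011111→1 (0)
  6  0111110→0 (1)
  7  1111101→1 (0)
  8  1111010→1 (0)
  9  1110100→1 (1)
 10  1101001→1 (0)
 11  1010010→1 (1)
 12  0100101→0 (0)
 13  1001010→1 (0)
 14  0010100→0 (0)
 15  0101000→0 (1)
 16  1010001→1 (1)
 17  0100011→0 (0)
 18  1000110→1 (1)
 19  0001101→0 (1)
 20  0011011→0 (1)
 21  0110111→0 (0)
 22  1101110→1 (0)
 23  1011100→1 (0)
 24  0111000→0 (1)
 25  1110001→1 (1)
 26  1100011→1 (1)
 27  1000111→1 (1)
 28  0001111→0 (1)
 29  0011111→0 (1)
 30  0111111→0 (1)
 31  1111111→1 (0)
 32  1111110→1 (0)
 33  1111100→1 (0)
 34  1111000→1 (0)
 35  1110000→1 (1)
 36  1100001→1 (1)
 37  1000011→1 (1)
 38  0000111→0 (0)
 39  0001110→0 (1)
 40  0011101→0 (1)
 41  0111011→0 (1)
 42  1110111→1 (1)
 43  1101111→1 (0)
 44  1011110→1 (0)
 45  0111100→0 (1)
 46  1111001→1 (0)
 47  1110010→1 (1)
 48  1100101→1 (1)
 49  1001011→1 (0)
 50  0010110→0 (0)
 51  0101100→0 (1)
 52  1011001→1 (0)
 53  0110010→0 (0)
 54  1100100→1 (1)
 55  1001001→1 (0)
 56  0010010→0 (0)
 57  0100100→0 (0)
 58  1001000→1 (0)
 59  0010000→0 (0)
 60  0100000→0 (0)
 61  1000000→1 (1)
 62  0000001→0 (0)
 63  0000010→0 (0)
 64  0000100→0 (0)
 65  0001000→0 (1)
 66  0010001→0 (0)
 67  0100010→0 (0)
 68  1000100→1 (1)
 69  0001001→0 (1)
 70  0010011→0 (0)
 71  0100110→0 (0)
 72  1001100→1 (0)
 73  0011000→0 (1)
 74  0110001→0 (0)
 75  1100010→1 (1)
 76  1000101→1 (1)
 77  0001011→0 (1)
 78  0010111→0 (0)
 79  0101110→0 (1)
 80  1011101→1 (0)
 81  0111010→0 (1)
 82  1110101→1 (1)
 83  1101011→1 (0)
 84  1010110→1 (1)
 85  0101101→0 (1)
 86  1011011→1 (0)
 87  0110110→0 (0)
 88  1101100→1 (0)
 89  1011000→1 (0)
 90  0110000→0 (0)
 91  1100000→1 (1)
 92  1000001→1 (1)
 93  0000011→0 (0)
 94  0000110→0 (0)
 95  0001100→0 (1)
 96  0011001→0 (1)
 97  0110011→0 (0)
 98  1100110→1 (1)
 99  1001101→1 (0)
100  0011010→0 (1)
101  0110101→0 (0)
102  1101010→1 (0)
103  1010100→1 (1)
104  0101001→0 (1)
105  1010011→1 (1)
106  0100111→0 (0)
107  1001110→1 (0)
108  0011100→0 (1)
109  0111001→0 (1)
110  1110011→1 (1)

010101011111010010100011011100011111110000111011110010110010010000001000100110001011101011011000001100110101001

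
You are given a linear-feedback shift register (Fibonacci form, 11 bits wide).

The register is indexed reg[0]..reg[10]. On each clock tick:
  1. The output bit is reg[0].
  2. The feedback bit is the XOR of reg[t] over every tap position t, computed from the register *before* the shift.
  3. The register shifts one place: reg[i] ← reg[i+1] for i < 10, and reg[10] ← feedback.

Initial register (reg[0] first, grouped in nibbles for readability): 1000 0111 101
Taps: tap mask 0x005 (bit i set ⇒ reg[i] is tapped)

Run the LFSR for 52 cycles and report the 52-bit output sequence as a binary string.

step | reg (before) | out | fb
   0 | 10000111101 | 1 | 1
   1 | 00001111011 | 0 | 0
   2 | 00011110110 | 0 | 0
   3 | 00111101100 | 0 | 1
   4 | 01111011001 | 0 | 1
   5 | 11110110011 | 1 | 0
   6 | 11101100110 | 1 | 0
   7 | 11011001100 | 1 | 1
   8 | 10110011001 | 1 | 0
   9 | 01100110010 | 0 | 1
  10 | 11001100101 | 1 | 1
  11 | 10011001011 | 1 | 1
  12 | 00110010111 | 0 | 1
  13 | 01100101111 | 0 | 1
  14 | 11001011111 | 1 | 1
  15 | 10010111111 | 1 | 1
  16 | 00101111111 | 0 | 1
  17 | 01011111111 | 0 | 0
  18 | 10111111110 | 1 | 0
  19 | 01111111100 | 0 | 1
  20 | 11111111001 | 1 | 0
  21 | 11111110010 | 1 | 0
  22 | 11111100100 | 1 | 0
  23 | 11111001000 | 1 | 0
  24 | 11110010000 | 1 | 0
  25 | 11100100000 | 1 | 0
  26 | 11001000000 | 1 | 1
  27 | 10010000001 | 1 | 1
  28 | 00100000011 | 0 | 1
  29 | 01000000111 | 0 | 0
  30 | 10000001110 | 1 | 1
  31 | 00000011101 | 0 | 0
  32 | 00000111010 | 0 | 0
  33 | 00001110100 | 0 | 0
  34 | 00011101000 | 0 | 0
  35 | 00111010000 | 0 | 1
  36 | 01110100001 | 0 | 1
  37 | 11101000011 | 1 | 0
  38 | 11010000110 | 1 | 1
  39 | 10100001101 | 1 | 0
  40 | 01000011010 | 0 | 0
  41 | 10000110100 | 1 | 1
  42 | 00001101001 | 0 | 0
  43 | 00011010010 | 0 | 0
  44 | 00110100100 | 0 | 1
  45 | 01101001001 | 0 | 1
  46 | 11010010011 | 1 | 1
  47 | 10100100111 | 1 | 0
  48 | 01001001110 | 0 | 0
  49 | 10010011100 | 1 | 1
  50 | 00100111001 | 0 | 1
  51 | 01001110011 | 0 | 0

1000011110110011001011111111001000000111010000110100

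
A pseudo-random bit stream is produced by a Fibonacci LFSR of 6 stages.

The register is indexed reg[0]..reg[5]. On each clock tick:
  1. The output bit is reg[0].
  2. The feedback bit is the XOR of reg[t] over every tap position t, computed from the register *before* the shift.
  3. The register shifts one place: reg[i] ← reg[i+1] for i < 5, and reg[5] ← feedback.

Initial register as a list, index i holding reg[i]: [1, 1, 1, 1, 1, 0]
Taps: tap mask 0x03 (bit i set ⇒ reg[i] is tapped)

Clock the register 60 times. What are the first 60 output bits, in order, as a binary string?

111110000010000110001010011110100011100100101101110110011010

k : reg_k → out_k, fb_k
0: 111110 → 1, fb=0
1: 111100 → 1, fb=0
2: 111000 → 1, fb=0
3: 110000 → 1, fb=0
4: 100000 → 1, fb=1
5: 000001 → 0, fb=0
6: 000010 → 0, fb=0
7: 000100 → 0, fb=0
8: 001000 → 0, fb=0
9: 010000 → 0, fb=1
10: 100001 → 1, fb=1
11: 000011 → 0, fb=0
12: 000110 → 0, fb=0
13: 001100 → 0, fb=0
14: 011000 → 0, fb=1
15: 110001 → 1, fb=0
16: 100010 → 1, fb=1
17: 000101 → 0, fb=0
18: 001010 → 0, fb=0
19: 010100 → 0, fb=1
20: 101001 → 1, fb=1
21: 010011 → 0, fb=1
22: 100111 → 1, fb=1
23: 001111 → 0, fb=0
24: 011110 → 0, fb=1
25: 111101 → 1, fb=0
26: 111010 → 1, fb=0
27: 110100 → 1, fb=0
28: 101000 → 1, fb=1
29: 010001 → 0, fb=1
30: 100011 → 1, fb=1
31: 000111 → 0, fb=0
32: 001110 → 0, fb=0
33: 011100 → 0, fb=1
34: 111001 → 1, fb=0
35: 110010 → 1, fb=0
36: 100100 → 1, fb=1
37: 001001 → 0, fb=0
38: 010010 → 0, fb=1
39: 100101 → 1, fb=1
40: 001011 → 0, fb=0
41: 010110 → 0, fb=1
42: 101101 → 1, fb=1
43: 011011 → 0, fb=1
44: 110111 → 1, fb=0
45: 101110 → 1, fb=1
46: 011101 → 0, fb=1
47: 111011 → 1, fb=0
48: 110110 → 1, fb=0
49: 101100 → 1, fb=1
50: 011001 → 0, fb=1
51: 110011 → 1, fb=0
52: 100110 → 1, fb=1
53: 001101 → 0, fb=0
54: 011010 → 0, fb=1
55: 110101 → 1, fb=0
56: 101010 → 1, fb=1
57: 010101 → 0, fb=1
58: 101011 → 1, fb=1
59: 010111 → 0, fb=1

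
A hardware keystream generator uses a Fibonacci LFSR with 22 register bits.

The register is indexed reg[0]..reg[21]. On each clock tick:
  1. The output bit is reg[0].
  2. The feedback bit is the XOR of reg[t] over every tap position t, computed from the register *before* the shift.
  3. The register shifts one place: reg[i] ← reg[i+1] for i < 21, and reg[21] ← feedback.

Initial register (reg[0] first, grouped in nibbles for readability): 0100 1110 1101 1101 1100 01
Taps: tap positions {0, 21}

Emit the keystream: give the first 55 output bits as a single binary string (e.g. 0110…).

k : reg_k → out_k, fb_k
0: 0100111011011101110001 → 0, fb=1
1: 1001110110111011100011 → 1, fb=0
2: 0011101101110111000110 → 0, fb=0
3: 0111011011101110001100 → 0, fb=0
4: 1110110111011100011000 → 1, fb=1
5: 1101101110111000110001 → 1, fb=0
6: 1011011101110001100010 → 1, fb=1
7: 0110111011100011000101 → 0, fb=1
8: 1101110111000110001011 → 1, fb=0
9: 1011101110001100010110 → 1, fb=1
10: 0111011100011000101101 → 0, fb=1
11: 1110111000110001011011 → 1, fb=0
12: 1101110001100010110110 → 1, fb=1
13: 1011100011000101101101 → 1, fb=0
14: 0111000110001011011010 → 0, fb=0
15: 1110001100010110110100 → 1, fb=1
16: 1100011000101101101001 → 1, fb=0
17: 1000110001011011010010 → 1, fb=1
18: 0001100010110110100101 → 0, fb=1
19: 0011000101101101001011 → 0, fb=1
20: 0110001011011010010111 → 0, fb=1
21: 1100010110110100101111 → 1, fb=0
22: 1000101101101001011110 → 1, fb=1
23: 0001011011010010111101 → 0, fb=1
24: 0010110110100101111011 → 0, fb=1
25: 0101101101001011110111 → 0, fb=1
26: 1011011010010111101111 → 1, fb=0
27: 0110110100101111011110 → 0, fb=0
28: 1101101001011110111100 → 1, fb=1
29: 1011010010111101111001 → 1, fb=0
30: 0110100101111011110010 → 0, fb=0
31: 1101001011110111100100 → 1, fb=1
32: 1010010111101111001001 → 1, fb=0
33: 0100101111011110010010 → 0, fb=0
34: 1001011110111100100100 → 1, fb=1
35: 0010111101111001001001 → 0, fb=1
36: 0101111011110010010011 → 0, fb=1
37: 1011110111100100100111 → 1, fb=0
38: 0111101111001001001110 → 0, fb=0
39: 1111011110010010011100 → 1, fb=1
40: 1110111100100100111001 → 1, fb=0
41: 1101111001001001110010 → 1, fb=1
42: 1011110010010011100101 → 1, fb=0
43: 0111100100100111001010 → 0, fb=0
44: 1111001001001110010100 → 1, fb=1
45: 1110010010011100101001 → 1, fb=0
46: 1100100100111001010010 → 1, fb=1
47: 1001001001110010100101 → 1, fb=0
48: 0010010011100101001010 → 0, fb=0
49: 0100100111001010010100 → 0, fb=0
50: 1001001110010100101000 → 1, fb=1
51: 0010011100101001010001 → 0, fb=1
52: 0100111001010010100011 → 0, fb=1
53: 1001110010100101000111 → 1, fb=0
54: 0011100101001010001110 → 0, fb=0

0100111011011101110001100010110110100101111011110010010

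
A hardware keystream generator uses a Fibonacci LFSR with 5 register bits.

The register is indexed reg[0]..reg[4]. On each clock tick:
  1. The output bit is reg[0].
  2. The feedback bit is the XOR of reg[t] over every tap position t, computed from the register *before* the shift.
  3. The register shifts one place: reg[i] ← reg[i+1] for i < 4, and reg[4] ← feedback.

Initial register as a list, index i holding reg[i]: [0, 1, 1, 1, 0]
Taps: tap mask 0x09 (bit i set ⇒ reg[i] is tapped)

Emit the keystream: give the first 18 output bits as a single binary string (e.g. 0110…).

step | reg (before) | out | fb
   0 | 01110 | 0 | 1
   1 | 11101 | 1 | 1
   2 | 11011 | 1 | 0
   3 | 10110 | 1 | 0
   4 | 01100 | 0 | 0
   5 | 11000 | 1 | 1
   6 | 10001 | 1 | 1
   7 | 00011 | 0 | 1
   8 | 00111 | 0 | 1
   9 | 01111 | 0 | 1
  10 | 11111 | 1 | 0
  11 | 11110 | 1 | 0
  12 | 11100 | 1 | 1
  13 | 11001 | 1 | 1
  14 | 10011 | 1 | 0
  15 | 00110 | 0 | 1
  16 | 01101 | 0 | 0
  17 | 11010 | 1 | 0

011101100011111001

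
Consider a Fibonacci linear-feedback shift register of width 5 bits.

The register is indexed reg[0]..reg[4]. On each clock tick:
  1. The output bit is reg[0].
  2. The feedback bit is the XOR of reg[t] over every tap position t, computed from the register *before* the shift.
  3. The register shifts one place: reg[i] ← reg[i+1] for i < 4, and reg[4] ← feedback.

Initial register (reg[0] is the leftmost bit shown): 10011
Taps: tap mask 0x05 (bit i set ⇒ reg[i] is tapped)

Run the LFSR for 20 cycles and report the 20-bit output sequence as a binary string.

10011111000110111010

tick  register→output (feedback)
  0  10011→1 (1)
  1  00111→0 (1)
  2  01111→0 (1)
  3  11111→1 (0)
  4  11110→1 (0)
  5  11100→1 (0)
  6  11000→1 (1)
  7  10001→1 (1)
  8  00011→0 (0)
  9  00110→0 (1)
 10  01101→0 (1)
 11  11011→1 (1)
 12  10111→1 (0)
 13  01110→0 (1)
 14  11101→1 (0)
 15  11010→1 (1)
 16  10101→1 (0)
 17  01010→0 (0)
 18  10100→1 (0)
 19  01000→0 (0)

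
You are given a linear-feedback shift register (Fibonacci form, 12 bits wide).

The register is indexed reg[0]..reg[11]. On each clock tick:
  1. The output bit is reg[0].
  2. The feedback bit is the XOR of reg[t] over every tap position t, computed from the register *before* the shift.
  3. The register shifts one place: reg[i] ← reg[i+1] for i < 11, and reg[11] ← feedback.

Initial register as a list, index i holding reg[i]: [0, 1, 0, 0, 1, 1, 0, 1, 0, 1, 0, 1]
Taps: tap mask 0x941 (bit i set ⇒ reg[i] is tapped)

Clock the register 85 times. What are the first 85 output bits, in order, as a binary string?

0100110101011000001001011000100010100000000011001010111100000100110010101000101111010

k : reg_k → out_k, fb_k
0: 010011010101 → 0, fb=1
1: 100110101011 → 1, fb=0
2: 001101010110 → 0, fb=0
3: 011010101100 → 0, fb=0
4: 110101011000 → 1, fb=0
5: 101010110000 → 1, fb=0
6: 010101100000 → 0, fb=1
7: 101011000001 → 1, fb=0
8: 010110000010 → 0, fb=0
9: 101100000100 → 1, fb=1
10: 011000001001 → 0, fb=0
11: 110000010010 → 1, fb=1
12: 100000100101 → 1, fb=1
13: 000001001011 → 0, fb=0
14: 000010010110 → 0, fb=0
15: 000100101100 → 0, fb=0
16: 001001011000 → 0, fb=1
17: 010010110001 → 0, fb=0
18: 100101100010 → 1, fb=0
19: 001011000100 → 0, fb=0
20: 010110001000 → 0, fb=1
21: 101100010001 → 1, fb=0
22: 011000100010 → 0, fb=1
23: 110001000101 → 1, fb=0
24: 100010001010 → 1, fb=0
25: 000100010100 → 0, fb=0
26: 001000101000 → 0, fb=0
27: 010001010000 → 0, fb=0
28: 100010100000 → 1, fb=0
29: 000101000000 → 0, fb=0
30: 001010000000 → 0, fb=0
31: 010100000000 → 0, fb=0
32: 101000000000 → 1, fb=1
33: 010000000001 → 0, fb=1
34: 100000000011 → 1, fb=0
35: 000000000110 → 0, fb=0
36: 000000001100 → 0, fb=1
37: 000000011001 → 0, fb=0
38: 000000110010 → 0, fb=1
39: 000001100101 → 0, fb=0
40: 000011001010 → 0, fb=1
41: 000110010101 → 0, fb=1
42: 001100101011 → 0, fb=1
43: 011001010111 → 0, fb=1
44: 110010101111 → 1, fb=0
45: 100101011110 → 1, fb=0
46: 001010111100 → 0, fb=0
47: 010101111000 → 0, fb=0
48: 101011110000 → 1, fb=0
49: 010111100000 → 0, fb=1
50: 101111000001 → 1, fb=0
51: 011110000010 → 0, fb=0
52: 111100000100 → 1, fb=1
53: 111000001001 → 1, fb=1
54: 110000010011 → 1, fb=0
55: 100000100110 → 1, fb=0
56: 000001001100 → 0, fb=1
57: 000010011001 → 0, fb=0
58: 000100110010 → 0, fb=1
59: 001001100101 → 0, fb=0
60: 010011001010 → 0, fb=1
61: 100110010101 → 1, fb=0
62: 001100101010 → 0, fb=0
63: 011001010100 → 0, fb=0
64: 110010101000 → 1, fb=1
65: 100101010001 → 1, fb=0
66: 001010100010 → 0, fb=1
67: 010101000101 → 0, fb=1
68: 101010001011 → 1, fb=1
69: 010100010111 → 0, fb=1
70: 101000101111 → 1, fb=0
71: 010001011110 → 0, fb=1
72: 100010111101 → 1, fb=0
73: 000101111010 → 0, fb=0
74: 001011110100 → 0, fb=1
75: 010111101001 → 0, fb=1
76: 101111010011 → 1, fb=0
77: 011110100110 → 0, fb=1
78: 111101001101 → 1, fb=1
79: 111010011011 → 1, fb=1
80: 110100110111 → 1, fb=1
81: 101001101111 → 1, fb=0
82: 010011011110 → 0, fb=1
83: 100110111101 → 1, fb=0
84: 001101111010 → 0, fb=0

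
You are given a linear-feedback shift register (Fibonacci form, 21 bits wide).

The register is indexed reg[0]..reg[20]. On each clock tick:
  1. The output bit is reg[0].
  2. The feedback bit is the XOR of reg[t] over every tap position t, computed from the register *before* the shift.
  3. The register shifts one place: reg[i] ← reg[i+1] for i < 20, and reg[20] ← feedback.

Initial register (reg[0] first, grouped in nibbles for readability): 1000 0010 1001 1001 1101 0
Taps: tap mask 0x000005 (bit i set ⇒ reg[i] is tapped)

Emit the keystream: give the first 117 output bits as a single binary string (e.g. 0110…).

100000101001100111010100010001111111010000101010110000010010010000001110001011011010000110110100110110010011101100111

step | reg (before) | out | fb
   0 | 100000101001100111010 | 1 | 1
   1 | 000001010011001110101 | 0 | 0
   2 | 000010100110011101010 | 0 | 0
   3 | 000101001100111010100 | 0 | 0
   4 | 001010011001110101000 | 0 | 1
   5 | 010100110011101010001 | 0 | 0
   6 | 101001100111010100010 | 1 | 0
   7 | 010011001110101000100 | 0 | 0
   8 | 100110011101010001000 | 1 | 1
   9 | 001100111010100010001 | 0 | 1
  10 | 011001110101000100011 | 0 | 1
  11 | 110011101010001000111 | 1 | 1
  12 | 100111010100010001111 | 1 | 1
  13 | 001110101000100011111 | 0 | 1
  14 | 011101010001000111111 | 0 | 1
  15 | 111010100010001111111 | 1 | 0
  16 | 110101000100011111110 | 1 | 1
  17 | 101010001000111111101 | 1 | 0
  18 | 010100010001111111010 | 0 | 0
  19 | 101000100011111110100 | 1 | 0
  20 | 010001000111111101000 | 0 | 0
  21 | 100010001111111010000 | 1 | 1
  22 | 000100011111110100001 | 0 | 0
  23 | 001000111111101000010 | 0 | 1
  24 | 010001111111010000101 | 0 | 0
  25 | 100011111110100001010 | 1 | 1
  26 | 000111111101000010101 | 0 | 0
  27 | 001111111010000101010 | 0 | 1
  28 | 011111110100001010101 | 0 | 1
  29 | 111111101000010101011 | 1 | 0
  30 | 111111010000101010110 | 1 | 0
  31 | 111110100001010101100 | 1 | 0
  32 | 111101000010101011000 | 1 | 0
  33 | 111010000101010110000 | 1 | 0
  34 | 110100001010101100000 | 1 | 1
  35 | 101000010101011000001 | 1 | 0
  36 | 010000101010110000010 | 0 | 0
  37 | 100001010101100000100 | 1 | 1
  38 | 000010101011000001001 | 0 | 0
  39 | 000101010110000010010 | 0 | 0
  40 | 001010101100000100100 | 0 | 1
  41 | 010101011000001001001 | 0 | 0
  42 | 101010110000010010010 | 1 | 0
  43 | 010101100000100100100 | 0 | 0
  44 | 101011000001001001000 | 1 | 0
  45 | 010110000010010010000 | 0 | 0
  46 | 101100000100100100000 | 1 | 0
  47 | 011000001001001000000 | 0 | 1
  48 | 110000010010010000001 | 1 | 1
  49 | 100000100100100000011 | 1 | 1
  50 | 000001001001000000111 | 0 | 0
  51 | 000010010010000001110 | 0 | 0
  52 | 000100100100000011100 | 0 | 0
  53 | 001001001000000111000 | 0 | 1
  54 | 010010010000001110001 | 0 | 0
  55 | 100100100000011100010 | 1 | 1
  56 | 001001000000111000101 | 0 | 1
  57 | 010010000001110001011 | 0 | 0
  58 | 100100000011100010110 | 1 | 1
  59 | 001000000111000101101 | 0 | 1
  60 | 010000001110001011011 | 0 | 0
  61 | 100000011100010110110 | 1 | 1
  62 | 000000111000101101101 | 0 | 0
  63 | 000001110001011011010 | 0 | 0
  64 | 000011100010110110100 | 0 | 0
  65 | 000111000101101101000 | 0 | 0
  66 | 001110001011011010000 | 0 | 1
  67 | 011100010110110100001 | 0 | 1
  68 | 111000101101101000011 | 1 | 0
  69 | 110001011011010000110 | 1 | 1
  70 | 100010110110100001101 | 1 | 1
  71 | 000101101101000011011 | 0 | 0
  72 | 001011011010000110110 | 0 | 1
  73 | 010110110100001101101 | 0 | 0
  74 | 101101101000011011010 | 1 | 0
  75 | 011011010000110110100 | 0 | 1
  76 | 110110100001101101001 | 1 | 1
  77 | 101101000011011010011 | 1 | 0
  78 | 011010000110110100110 | 0 | 1
  79 | 110100001101101001101 | 1 | 1
  80 | 101000011011010011011 | 1 | 0
  81 | 010000110110100110110 | 0 | 0
  82 | 100001101101001101100 | 1 | 1
  83 | 000011011010011011001 | 0 | 0
  84 | 000110110100110110010 | 0 | 0
  85 | 001101101001101100100 | 0 | 1
  86 | 011011010011011001001 | 0 | 1
  87 | 110110100110110010011 | 1 | 1
  88 | 101101001101100100111 | 1 | 0
  89 | 011010011011001001110 | 0 | 1
  90 | 110100110110010011101 | 1 | 1
  91 | 101001101100100111011 | 1 | 0
  92 | 010011011001001110110 | 0 | 0
  93 | 100110110010011101100 | 1 | 1
  94 | 001101100100111011001 | 0 | 1
  95 | 011011001001110110011 | 0 | 1
  96 | 110110010011101100111 | 1 | 1
  97 | 101100100111011001111 | 1 | 0
  98 | 011001001110110011110 | 0 | 1
  99 | 110010011101100111101 | 1 | 1
 100 | 100100111011001111011 | 1 | 1
 101 | 001001110110011110111 | 0 | 1
 102 | 010011101100111101111 | 0 | 0
 103 | 100111011001111011110 | 1 | 1
 104 | 001110110011110111101 | 0 | 1
 105 | 011101100111101111011 | 0 | 1
 106 | 111011001111011110111 | 1 | 0
 107 | 110110011110111101110 | 1 | 1
 108 | 101100111101111011101 | 1 | 0
 109 | 011001111011110111010 | 0 | 1
 110 | 110011110111101110101 | 1 | 1
 111 | 100111101111011101011 | 1 | 1
 112 | 001111011110111010111 | 0 | 1
 113 | 011110111101110101111 | 0 | 1
 114 | 111101111011101011111 | 1 | 0
 115 | 111011110111010111110 | 1 | 0
 116 | 110111101110101111100 | 1 | 1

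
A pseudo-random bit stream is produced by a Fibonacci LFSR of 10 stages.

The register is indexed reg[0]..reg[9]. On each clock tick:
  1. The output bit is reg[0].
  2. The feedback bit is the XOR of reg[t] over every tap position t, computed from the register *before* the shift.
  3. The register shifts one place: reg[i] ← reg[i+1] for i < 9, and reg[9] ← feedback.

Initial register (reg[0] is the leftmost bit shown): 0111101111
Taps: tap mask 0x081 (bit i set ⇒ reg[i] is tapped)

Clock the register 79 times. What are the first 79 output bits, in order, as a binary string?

0111101111100010101011010000101000000010110110111100111100010001111110110001110

step | reg (before) | out | fb
   0 | 0111101111 | 0 | 1
   1 | 1111011111 | 1 | 0
   2 | 1110111110 | 1 | 0
   3 | 1101111100 | 1 | 0
   4 | 1011111000 | 1 | 1
   5 | 0111110001 | 0 | 0
   6 | 1111100010 | 1 | 1
   7 | 1111000101 | 1 | 0
   8 | 1110001010 | 1 | 1
   9 | 1100010101 | 1 | 0
  10 | 1000101010 | 1 | 1
  11 | 0001010101 | 0 | 1
  12 | 0010101011 | 0 | 0
  13 | 0101010110 | 0 | 1
  14 | 1010101101 | 1 | 0
  15 | 0101011010 | 0 | 0
  16 | 1010110100 | 1 | 0
  17 | 0101101000 | 0 | 0
  18 | 1011010000 | 1 | 1
  19 | 0110100001 | 0 | 0
  20 | 1101000010 | 1 | 1
  21 | 1010000101 | 1 | 0
  22 | 0100001010 | 0 | 0
  23 | 1000010100 | 1 | 0
  24 | 0000101000 | 0 | 0
  25 | 0001010000 | 0 | 0
  26 | 0010100000 | 0 | 0
  27 | 0101000000 | 0 | 0
  28 | 1010000000 | 1 | 1
  29 | 0100000001 | 0 | 0
  30 | 1000000010 | 1 | 1
  31 | 0000000101 | 0 | 1
  32 | 0000001011 | 0 | 0
  33 | 0000010110 | 0 | 1
  34 | 0000101101 | 0 | 1
  35 | 0001011011 | 0 | 0
  36 | 0010110110 | 0 | 1
  37 | 0101101101 | 0 | 1
  38 | 1011011011 | 1 | 1
  39 | 0110110111 | 0 | 1
  40 | 1101101111 | 1 | 0
  41 | 1011011110 | 1 | 0
  42 | 0110111100 | 0 | 1
  43 | 1101111001 | 1 | 1
  44 | 1011110011 | 1 | 1
  45 | 0111100111 | 0 | 1
  46 | 1111001111 | 1 | 0
  47 | 1110011110 | 1 | 0
  48 | 1100111100 | 1 | 0
  49 | 1001111000 | 1 | 1
  50 | 0011110001 | 0 | 0
  51 | 0111100010 | 0 | 0
  52 | 1111000100 | 1 | 0
  53 | 1110001000 | 1 | 1
  54 | 1100010001 | 1 | 1
  55 | 1000100011 | 1 | 1
  56 | 0001000111 | 0 | 1
  57 | 0010001111 | 0 | 1
  58 | 0100011111 | 0 | 1
  59 | 1000111111 | 1 | 0
  60 | 0001111110 | 0 | 1
  61 | 0011111101 | 0 | 1
  62 | 0111111011 | 0 | 0
  63 | 1111110110 | 1 | 0
  64 | 1111101100 | 1 | 0
  65 | 1111011000 | 1 | 1
  66 | 1110110001 | 1 | 1
  67 | 1101100011 | 1 | 1
  68 | 1011000111 | 1 | 0
  69 | 0110001110 | 0 | 1
  70 | 1100011101 | 1 | 0
  71 | 1000111010 | 1 | 1
  72 | 0001110101 | 0 | 1
  73 | 0011101011 | 0 | 0
  74 | 0111010110 | 0 | 1
  75 | 1110101101 | 1 | 0
  76 | 1101011010 | 1 | 1
  77 | 1010110101 | 1 | 0
  78 | 0101101010 | 0 | 0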